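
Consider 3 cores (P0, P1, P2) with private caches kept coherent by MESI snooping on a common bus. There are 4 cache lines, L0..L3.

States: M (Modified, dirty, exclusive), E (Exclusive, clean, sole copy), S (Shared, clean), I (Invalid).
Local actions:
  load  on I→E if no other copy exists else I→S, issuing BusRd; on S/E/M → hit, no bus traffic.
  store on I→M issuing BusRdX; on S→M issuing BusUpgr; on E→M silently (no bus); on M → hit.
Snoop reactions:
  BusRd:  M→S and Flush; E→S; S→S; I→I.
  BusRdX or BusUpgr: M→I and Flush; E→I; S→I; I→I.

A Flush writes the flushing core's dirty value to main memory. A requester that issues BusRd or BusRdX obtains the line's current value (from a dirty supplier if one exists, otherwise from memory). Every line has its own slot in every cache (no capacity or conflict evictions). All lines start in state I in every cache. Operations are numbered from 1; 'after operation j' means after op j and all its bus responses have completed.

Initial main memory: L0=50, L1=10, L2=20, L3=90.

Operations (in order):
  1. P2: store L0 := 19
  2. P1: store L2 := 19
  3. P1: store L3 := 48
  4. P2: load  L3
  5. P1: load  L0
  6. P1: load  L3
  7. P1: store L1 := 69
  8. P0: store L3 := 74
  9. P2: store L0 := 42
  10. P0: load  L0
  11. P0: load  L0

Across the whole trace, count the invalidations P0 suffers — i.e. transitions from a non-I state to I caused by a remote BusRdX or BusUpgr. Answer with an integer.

[1] P2: store L0 := 19 | P0:I, P1:I, P2:M(19) | bus: BusRdX
[2] P1: store L2 := 19 | P0:I, P1:M(19), P2:I | bus: BusRdX
[3] P1: store L3 := 48 | P0:I, P1:M(48), P2:I | bus: BusRdX
[4] P2: load  L3 | P0:I, P1:S(48), P2:S(48) | bus: BusRd,Flush
[5] P1: load  L0 | P0:I, P1:S(19), P2:S(19) | bus: BusRd,Flush
[6] P1: load  L3 | P0:I, P1:S(48), P2:S(48) | bus: none
[7] P1: store L1 := 69 | P0:I, P1:M(69), P2:I | bus: BusRdX
[8] P0: store L3 := 74 | P0:M(74), P1:I, P2:I | bus: BusRdX
[9] P2: store L0 := 42 | P0:I, P1:I, P2:M(42) | bus: BusUpgr
[10] P0: load  L0 | P0:S(42), P1:I, P2:S(42) | bus: BusRd,Flush
[11] P0: load  L0 | P0:S(42), P1:I, P2:S(42) | bus: none

invalidations = 0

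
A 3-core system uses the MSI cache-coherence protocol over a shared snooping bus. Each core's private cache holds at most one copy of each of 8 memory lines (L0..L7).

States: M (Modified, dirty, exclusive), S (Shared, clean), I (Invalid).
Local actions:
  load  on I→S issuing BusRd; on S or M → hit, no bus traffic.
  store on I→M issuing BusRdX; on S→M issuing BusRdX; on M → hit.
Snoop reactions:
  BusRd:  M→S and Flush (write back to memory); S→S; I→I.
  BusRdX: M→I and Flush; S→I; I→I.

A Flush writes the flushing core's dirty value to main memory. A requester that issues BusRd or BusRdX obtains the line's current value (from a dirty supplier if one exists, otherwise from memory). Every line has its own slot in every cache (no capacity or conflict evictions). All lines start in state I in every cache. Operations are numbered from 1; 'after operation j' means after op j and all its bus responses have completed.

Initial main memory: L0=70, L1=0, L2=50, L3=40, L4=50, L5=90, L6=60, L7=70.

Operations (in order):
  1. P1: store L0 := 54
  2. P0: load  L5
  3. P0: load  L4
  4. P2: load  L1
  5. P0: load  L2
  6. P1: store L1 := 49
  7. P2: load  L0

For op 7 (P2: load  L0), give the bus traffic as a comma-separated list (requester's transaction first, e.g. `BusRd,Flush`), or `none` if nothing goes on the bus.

1. P1: store L0 := 54  bus=[BusRdX]  L0: P0=I P1=M P2=I  mem[L0]=70
2. P0: load  L5  bus=[BusRd]  L5: P0=S P1=I P2=I  mem[L5]=90
3. P0: load  L4  bus=[BusRd]  L4: P0=S P1=I P2=I  mem[L4]=50
4. P2: load  L1  bus=[BusRd]  L1: P0=I P1=I P2=S  mem[L1]=0
5. P0: load  L2  bus=[BusRd]  L2: P0=S P1=I P2=I  mem[L2]=50
6. P1: store L1 := 49  bus=[BusRdX]  L1: P0=I P1=M P2=I  mem[L1]=0
7. P2: load  L0  bus=[BusRd,Flush]  L0: P0=I P1=S P2=S  mem[L0]=54

bus = BusRd,Flush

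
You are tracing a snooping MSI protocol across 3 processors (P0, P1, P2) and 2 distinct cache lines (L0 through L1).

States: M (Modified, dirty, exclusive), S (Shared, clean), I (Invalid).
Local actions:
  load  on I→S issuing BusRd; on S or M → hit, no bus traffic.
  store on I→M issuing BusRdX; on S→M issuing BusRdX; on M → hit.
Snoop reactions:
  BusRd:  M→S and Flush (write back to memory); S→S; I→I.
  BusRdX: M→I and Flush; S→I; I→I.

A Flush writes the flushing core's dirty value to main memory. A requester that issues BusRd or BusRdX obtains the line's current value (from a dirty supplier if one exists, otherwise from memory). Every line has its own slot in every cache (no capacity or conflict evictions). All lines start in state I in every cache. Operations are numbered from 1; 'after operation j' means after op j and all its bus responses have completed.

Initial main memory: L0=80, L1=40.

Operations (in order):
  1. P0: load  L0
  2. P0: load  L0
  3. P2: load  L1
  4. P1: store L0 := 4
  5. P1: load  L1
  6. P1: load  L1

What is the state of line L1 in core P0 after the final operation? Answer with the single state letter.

state = I

step 1: P0: load  L0  ⟶  SII  (L0)  txn=BusRd  M[L0]=80
step 2: P0: load  L0  ⟶  SII  (L0)  txn=∅  M[L0]=80
step 3: P2: load  L1  ⟶  IIS  (L1)  txn=BusRd  M[L1]=40
step 4: P1: store L0 := 4  ⟶  IMI  (L0)  txn=BusRdX  M[L0]=80
step 5: P1: load  L1  ⟶  ISS  (L1)  txn=BusRd  M[L1]=40
step 6: P1: load  L1  ⟶  ISS  (L1)  txn=∅  M[L1]=40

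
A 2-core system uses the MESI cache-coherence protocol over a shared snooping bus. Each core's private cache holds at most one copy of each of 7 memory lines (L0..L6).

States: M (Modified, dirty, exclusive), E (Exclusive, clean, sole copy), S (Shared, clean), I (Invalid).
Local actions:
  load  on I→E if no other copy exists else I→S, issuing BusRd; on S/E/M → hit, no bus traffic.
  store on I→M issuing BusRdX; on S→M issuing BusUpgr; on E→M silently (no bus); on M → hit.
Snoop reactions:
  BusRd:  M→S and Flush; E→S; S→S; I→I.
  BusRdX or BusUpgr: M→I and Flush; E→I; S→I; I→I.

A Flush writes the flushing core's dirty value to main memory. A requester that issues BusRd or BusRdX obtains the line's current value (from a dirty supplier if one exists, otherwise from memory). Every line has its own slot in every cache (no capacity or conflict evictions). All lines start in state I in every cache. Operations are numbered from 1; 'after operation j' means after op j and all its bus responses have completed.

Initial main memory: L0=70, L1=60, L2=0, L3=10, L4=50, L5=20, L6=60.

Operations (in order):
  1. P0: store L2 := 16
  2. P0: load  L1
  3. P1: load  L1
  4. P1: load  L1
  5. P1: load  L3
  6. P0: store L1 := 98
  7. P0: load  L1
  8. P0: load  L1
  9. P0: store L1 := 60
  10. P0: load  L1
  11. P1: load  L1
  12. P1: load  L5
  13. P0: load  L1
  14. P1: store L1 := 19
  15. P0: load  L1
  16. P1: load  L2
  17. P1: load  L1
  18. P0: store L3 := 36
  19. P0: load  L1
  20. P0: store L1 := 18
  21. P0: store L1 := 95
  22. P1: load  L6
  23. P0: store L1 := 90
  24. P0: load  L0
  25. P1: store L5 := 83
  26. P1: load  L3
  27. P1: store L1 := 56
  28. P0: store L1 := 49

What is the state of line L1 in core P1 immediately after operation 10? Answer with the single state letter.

1. P0: store L2 := 16  bus=[BusRdX]  L2: P0=M P1=I  mem[L2]=0
2. P0: load  L1  bus=[BusRd]  L1: P0=E P1=I  mem[L1]=60
3. P1: load  L1  bus=[BusRd]  L1: P0=S P1=S  mem[L1]=60
4. P1: load  L1  bus=[-]  L1: P0=S P1=S  mem[L1]=60
5. P1: load  L3  bus=[BusRd]  L3: P0=I P1=E  mem[L3]=10
6. P0: store L1 := 98  bus=[BusUpgr]  L1: P0=M P1=I  mem[L1]=60
7. P0: load  L1  bus=[-]  L1: P0=M P1=I  mem[L1]=60
8. P0: load  L1  bus=[-]  L1: P0=M P1=I  mem[L1]=60
9. P0: store L1 := 60  bus=[-]  L1: P0=M P1=I  mem[L1]=60
10. P0: load  L1  bus=[-]  L1: P0=M P1=I  mem[L1]=60
11. P1: load  L1  bus=[BusRd,Flush]  L1: P0=S P1=S  mem[L1]=60
12. P1: load  L5  bus=[BusRd]  L5: P0=I P1=E  mem[L5]=20
13. P0: load  L1  bus=[-]  L1: P0=S P1=S  mem[L1]=60
14. P1: store L1 := 19  bus=[BusUpgr]  L1: P0=I P1=M  mem[L1]=60
15. P0: load  L1  bus=[BusRd,Flush]  L1: P0=S P1=S  mem[L1]=19
16. P1: load  L2  bus=[BusRd,Flush]  L2: P0=S P1=S  mem[L2]=16
17. P1: load  L1  bus=[-]  L1: P0=S P1=S  mem[L1]=19
18. P0: store L3 := 36  bus=[BusRdX]  L3: P0=M P1=I  mem[L3]=10
19. P0: load  L1  bus=[-]  L1: P0=S P1=S  mem[L1]=19
20. P0: store L1 := 18  bus=[BusUpgr]  L1: P0=M P1=I  mem[L1]=19
21. P0: store L1 := 95  bus=[-]  L1: P0=M P1=I  mem[L1]=19
22. P1: load  L6  bus=[BusRd]  L6: P0=I P1=E  mem[L6]=60
23. P0: store L1 := 90  bus=[-]  L1: P0=M P1=I  mem[L1]=19
24. P0: load  L0  bus=[BusRd]  L0: P0=E P1=I  mem[L0]=70
25. P1: store L5 := 83  bus=[-]  L5: P0=I P1=M  mem[L5]=20
26. P1: load  L3  bus=[BusRd,Flush]  L3: P0=S P1=S  mem[L3]=36
27. P1: store L1 := 56  bus=[BusRdX,Flush]  L1: P0=I P1=M  mem[L1]=90
28. P0: store L1 := 49  bus=[BusRdX,Flush]  L1: P0=M P1=I  mem[L1]=56

state = I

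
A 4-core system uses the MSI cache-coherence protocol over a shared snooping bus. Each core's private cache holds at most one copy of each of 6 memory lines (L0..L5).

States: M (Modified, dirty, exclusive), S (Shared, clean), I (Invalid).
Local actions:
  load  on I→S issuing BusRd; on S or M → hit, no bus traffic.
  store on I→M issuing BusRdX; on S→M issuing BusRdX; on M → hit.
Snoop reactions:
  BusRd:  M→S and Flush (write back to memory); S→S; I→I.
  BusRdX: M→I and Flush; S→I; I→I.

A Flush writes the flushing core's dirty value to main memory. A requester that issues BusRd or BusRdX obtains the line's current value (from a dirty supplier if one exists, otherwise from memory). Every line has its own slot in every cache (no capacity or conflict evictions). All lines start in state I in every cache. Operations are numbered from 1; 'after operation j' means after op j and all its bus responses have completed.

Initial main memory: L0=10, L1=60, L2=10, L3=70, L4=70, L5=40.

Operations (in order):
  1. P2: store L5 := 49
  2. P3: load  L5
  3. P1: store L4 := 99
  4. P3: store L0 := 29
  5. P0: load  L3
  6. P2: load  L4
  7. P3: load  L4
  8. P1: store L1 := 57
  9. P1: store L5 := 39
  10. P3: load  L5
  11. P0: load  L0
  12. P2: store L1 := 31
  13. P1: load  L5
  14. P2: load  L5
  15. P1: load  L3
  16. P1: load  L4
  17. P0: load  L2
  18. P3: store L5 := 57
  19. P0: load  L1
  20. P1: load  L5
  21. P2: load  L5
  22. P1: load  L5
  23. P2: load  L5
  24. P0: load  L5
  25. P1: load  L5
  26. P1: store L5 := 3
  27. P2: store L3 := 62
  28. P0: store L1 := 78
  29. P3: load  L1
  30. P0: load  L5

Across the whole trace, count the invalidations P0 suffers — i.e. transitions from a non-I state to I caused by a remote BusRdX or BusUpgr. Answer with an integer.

invalidations = 2

  op1 P2: store L5 := 49 → I/I/M/I on L5; bus BusRdX; mem=40
  op2 P3: load  L5 → I/I/S/S on L5; bus BusRd Flush; mem=49
  op3 P1: store L4 := 99 → I/M/I/I on L4; bus BusRdX; mem=70
  op4 P3: store L0 := 29 → I/I/I/M on L0; bus BusRdX; mem=10
  op5 P0: load  L3 → S/I/I/I on L3; bus BusRd; mem=70
  op6 P2: load  L4 → I/S/S/I on L4; bus BusRd Flush; mem=99
  op7 P3: load  L4 → I/S/S/S on L4; bus BusRd; mem=99
  op8 P1: store L1 := 57 → I/M/I/I on L1; bus BusRdX; mem=60
  op9 P1: store L5 := 39 → I/M/I/I on L5; bus BusRdX; mem=49
  op10 P3: load  L5 → I/S/I/S on L5; bus BusRd Flush; mem=39
  op11 P0: load  L0 → S/I/I/S on L0; bus BusRd Flush; mem=29
  op12 P2: store L1 := 31 → I/I/M/I on L1; bus BusRdX Flush; mem=57
  op13 P1: load  L5 → I/S/I/S on L5; bus (none); mem=39
  op14 P2: load  L5 → I/S/S/S on L5; bus BusRd; mem=39
  op15 P1: load  L3 → S/S/I/I on L3; bus BusRd; mem=70
  op16 P1: load  L4 → I/S/S/S on L4; bus (none); mem=99
  op17 P0: load  L2 → S/I/I/I on L2; bus BusRd; mem=10
  op18 P3: store L5 := 57 → I/I/I/M on L5; bus BusRdX; mem=39
  op19 P0: load  L1 → S/I/S/I on L1; bus BusRd Flush; mem=31
  op20 P1: load  L5 → I/S/I/S on L5; bus BusRd Flush; mem=57
  op21 P2: load  L5 → I/S/S/S on L5; bus BusRd; mem=57
  op22 P1: load  L5 → I/S/S/S on L5; bus (none); mem=57
  op23 P2: load  L5 → I/S/S/S on L5; bus (none); mem=57
  op24 P0: load  L5 → S/S/S/S on L5; bus BusRd; mem=57
  op25 P1: load  L5 → S/S/S/S on L5; bus (none); mem=57
  op26 P1: store L5 := 3 → I/M/I/I on L5; bus BusRdX; mem=57
  op27 P2: store L3 := 62 → I/I/M/I on L3; bus BusRdX; mem=70
  op28 P0: store L1 := 78 → M/I/I/I on L1; bus BusRdX; mem=31
  op29 P3: load  L1 → S/I/I/S on L1; bus BusRd Flush; mem=78
  op30 P0: load  L5 → S/S/I/I on L5; bus BusRd Flush; mem=3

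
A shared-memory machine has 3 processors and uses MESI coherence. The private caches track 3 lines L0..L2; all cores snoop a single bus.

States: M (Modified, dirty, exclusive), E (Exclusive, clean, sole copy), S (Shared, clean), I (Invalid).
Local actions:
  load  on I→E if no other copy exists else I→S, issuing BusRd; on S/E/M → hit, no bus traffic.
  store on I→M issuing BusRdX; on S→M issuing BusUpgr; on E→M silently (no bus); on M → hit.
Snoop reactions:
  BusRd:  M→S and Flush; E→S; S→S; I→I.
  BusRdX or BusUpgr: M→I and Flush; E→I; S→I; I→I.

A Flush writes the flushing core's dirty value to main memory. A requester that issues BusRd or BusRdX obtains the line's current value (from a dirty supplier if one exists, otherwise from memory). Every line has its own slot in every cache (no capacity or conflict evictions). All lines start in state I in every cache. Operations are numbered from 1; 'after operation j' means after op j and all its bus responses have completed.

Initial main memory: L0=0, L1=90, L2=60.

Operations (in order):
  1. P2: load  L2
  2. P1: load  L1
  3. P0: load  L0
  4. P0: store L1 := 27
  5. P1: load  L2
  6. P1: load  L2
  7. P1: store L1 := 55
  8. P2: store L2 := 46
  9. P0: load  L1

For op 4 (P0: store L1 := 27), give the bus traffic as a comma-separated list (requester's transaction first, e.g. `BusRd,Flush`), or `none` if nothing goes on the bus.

1. P2: load  L2  bus=[BusRd]  L2: P0=I P1=I P2=E  mem[L2]=60
2. P1: load  L1  bus=[BusRd]  L1: P0=I P1=E P2=I  mem[L1]=90
3. P0: load  L0  bus=[BusRd]  L0: P0=E P1=I P2=I  mem[L0]=0
4. P0: store L1 := 27  bus=[BusRdX]  L1: P0=M P1=I P2=I  mem[L1]=90
5. P1: load  L2  bus=[BusRd]  L2: P0=I P1=S P2=S  mem[L2]=60
6. P1: load  L2  bus=[-]  L2: P0=I P1=S P2=S  mem[L2]=60
7. P1: store L1 := 55  bus=[BusRdX,Flush]  L1: P0=I P1=M P2=I  mem[L1]=27
8. P2: store L2 := 46  bus=[BusUpgr]  L2: P0=I P1=I P2=M  mem[L2]=60
9. P0: load  L1  bus=[BusRd,Flush]  L1: P0=S P1=S P2=I  mem[L1]=55

bus = BusRdX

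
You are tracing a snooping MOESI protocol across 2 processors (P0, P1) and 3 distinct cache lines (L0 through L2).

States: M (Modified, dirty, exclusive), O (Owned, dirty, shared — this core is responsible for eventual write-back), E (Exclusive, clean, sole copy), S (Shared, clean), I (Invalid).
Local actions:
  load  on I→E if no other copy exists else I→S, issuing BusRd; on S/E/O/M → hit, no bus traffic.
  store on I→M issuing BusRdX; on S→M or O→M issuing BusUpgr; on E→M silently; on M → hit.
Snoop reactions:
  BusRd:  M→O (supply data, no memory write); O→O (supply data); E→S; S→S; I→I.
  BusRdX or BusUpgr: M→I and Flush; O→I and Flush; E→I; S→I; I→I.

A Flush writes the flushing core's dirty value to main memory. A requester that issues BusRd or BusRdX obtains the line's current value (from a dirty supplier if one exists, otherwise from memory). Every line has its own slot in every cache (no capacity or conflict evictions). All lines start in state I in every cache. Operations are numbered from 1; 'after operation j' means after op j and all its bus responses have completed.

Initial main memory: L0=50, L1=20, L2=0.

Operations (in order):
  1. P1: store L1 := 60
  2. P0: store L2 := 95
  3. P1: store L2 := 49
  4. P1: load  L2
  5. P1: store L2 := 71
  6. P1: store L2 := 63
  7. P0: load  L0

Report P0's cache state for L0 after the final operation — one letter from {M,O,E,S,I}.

state = E

1. P1: store L1 := 60  bus=[BusRdX]  L1: P0=I P1=M  mem[L1]=20
2. P0: store L2 := 95  bus=[BusRdX]  L2: P0=M P1=I  mem[L2]=0
3. P1: store L2 := 49  bus=[BusRdX,Flush]  L2: P0=I P1=M  mem[L2]=95
4. P1: load  L2  bus=[-]  L2: P0=I P1=M  mem[L2]=95
5. P1: store L2 := 71  bus=[-]  L2: P0=I P1=M  mem[L2]=95
6. P1: store L2 := 63  bus=[-]  L2: P0=I P1=M  mem[L2]=95
7. P0: load  L0  bus=[BusRd]  L0: P0=E P1=I  mem[L0]=50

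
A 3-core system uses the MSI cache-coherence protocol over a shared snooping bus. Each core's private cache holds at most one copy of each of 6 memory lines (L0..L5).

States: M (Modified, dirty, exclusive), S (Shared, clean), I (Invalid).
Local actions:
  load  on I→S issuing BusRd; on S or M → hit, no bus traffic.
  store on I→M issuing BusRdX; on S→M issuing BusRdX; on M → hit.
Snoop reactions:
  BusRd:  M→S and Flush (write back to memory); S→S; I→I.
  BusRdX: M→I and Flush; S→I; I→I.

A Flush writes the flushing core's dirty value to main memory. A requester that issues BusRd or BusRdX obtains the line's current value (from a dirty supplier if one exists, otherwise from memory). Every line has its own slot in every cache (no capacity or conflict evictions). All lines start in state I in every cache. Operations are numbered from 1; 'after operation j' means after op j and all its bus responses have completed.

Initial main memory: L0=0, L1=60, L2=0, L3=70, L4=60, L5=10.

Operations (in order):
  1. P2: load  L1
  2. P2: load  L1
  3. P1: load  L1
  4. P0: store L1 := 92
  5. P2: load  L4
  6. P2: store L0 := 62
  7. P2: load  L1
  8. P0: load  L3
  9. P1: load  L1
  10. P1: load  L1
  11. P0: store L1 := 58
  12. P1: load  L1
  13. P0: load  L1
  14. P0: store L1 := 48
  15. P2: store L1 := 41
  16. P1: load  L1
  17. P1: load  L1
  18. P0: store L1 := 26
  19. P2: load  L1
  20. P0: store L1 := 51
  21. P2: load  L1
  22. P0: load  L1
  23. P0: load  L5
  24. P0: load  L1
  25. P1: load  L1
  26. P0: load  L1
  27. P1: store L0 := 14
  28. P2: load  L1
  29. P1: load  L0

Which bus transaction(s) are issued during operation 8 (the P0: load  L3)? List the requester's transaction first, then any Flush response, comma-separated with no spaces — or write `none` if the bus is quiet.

1. P2: load  L1  bus=[BusRd]  L1: P0=I P1=I P2=S  mem[L1]=60
2. P2: load  L1  bus=[-]  L1: P0=I P1=I P2=S  mem[L1]=60
3. P1: load  L1  bus=[BusRd]  L1: P0=I P1=S P2=S  mem[L1]=60
4. P0: store L1 := 92  bus=[BusRdX]  L1: P0=M P1=I P2=I  mem[L1]=60
5. P2: load  L4  bus=[BusRd]  L4: P0=I P1=I P2=S  mem[L4]=60
6. P2: store L0 := 62  bus=[BusRdX]  L0: P0=I P1=I P2=M  mem[L0]=0
7. P2: load  L1  bus=[BusRd,Flush]  L1: P0=S P1=I P2=S  mem[L1]=92
8. P0: load  L3  bus=[BusRd]  L3: P0=S P1=I P2=I  mem[L3]=70
9. P1: load  L1  bus=[BusRd]  L1: P0=S P1=S P2=S  mem[L1]=92
10. P1: load  L1  bus=[-]  L1: P0=S P1=S P2=S  mem[L1]=92
11. P0: store L1 := 58  bus=[BusRdX]  L1: P0=M P1=I P2=I  mem[L1]=92
12. P1: load  L1  bus=[BusRd,Flush]  L1: P0=S P1=S P2=I  mem[L1]=58
13. P0: load  L1  bus=[-]  L1: P0=S P1=S P2=I  mem[L1]=58
14. P0: store L1 := 48  bus=[BusRdX]  L1: P0=M P1=I P2=I  mem[L1]=58
15. P2: store L1 := 41  bus=[BusRdX,Flush]  L1: P0=I P1=I P2=M  mem[L1]=48
16. P1: load  L1  bus=[BusRd,Flush]  L1: P0=I P1=S P2=S  mem[L1]=41
17. P1: load  L1  bus=[-]  L1: P0=I P1=S P2=S  mem[L1]=41
18. P0: store L1 := 26  bus=[BusRdX]  L1: P0=M P1=I P2=I  mem[L1]=41
19. P2: load  L1  bus=[BusRd,Flush]  L1: P0=S P1=I P2=S  mem[L1]=26
20. P0: store L1 := 51  bus=[BusRdX]  L1: P0=M P1=I P2=I  mem[L1]=26
21. P2: load  L1  bus=[BusRd,Flush]  L1: P0=S P1=I P2=S  mem[L1]=51
22. P0: load  L1  bus=[-]  L1: P0=S P1=I P2=S  mem[L1]=51
23. P0: load  L5  bus=[BusRd]  L5: P0=S P1=I P2=I  mem[L5]=10
24. P0: load  L1  bus=[-]  L1: P0=S P1=I P2=S  mem[L1]=51
25. P1: load  L1  bus=[BusRd]  L1: P0=S P1=S P2=S  mem[L1]=51
26. P0: load  L1  bus=[-]  L1: P0=S P1=S P2=S  mem[L1]=51
27. P1: store L0 := 14  bus=[BusRdX,Flush]  L0: P0=I P1=M P2=I  mem[L0]=62
28. P2: load  L1  bus=[-]  L1: P0=S P1=S P2=S  mem[L1]=51
29. P1: load  L0  bus=[-]  L0: P0=I P1=M P2=I  mem[L0]=62

bus = BusRd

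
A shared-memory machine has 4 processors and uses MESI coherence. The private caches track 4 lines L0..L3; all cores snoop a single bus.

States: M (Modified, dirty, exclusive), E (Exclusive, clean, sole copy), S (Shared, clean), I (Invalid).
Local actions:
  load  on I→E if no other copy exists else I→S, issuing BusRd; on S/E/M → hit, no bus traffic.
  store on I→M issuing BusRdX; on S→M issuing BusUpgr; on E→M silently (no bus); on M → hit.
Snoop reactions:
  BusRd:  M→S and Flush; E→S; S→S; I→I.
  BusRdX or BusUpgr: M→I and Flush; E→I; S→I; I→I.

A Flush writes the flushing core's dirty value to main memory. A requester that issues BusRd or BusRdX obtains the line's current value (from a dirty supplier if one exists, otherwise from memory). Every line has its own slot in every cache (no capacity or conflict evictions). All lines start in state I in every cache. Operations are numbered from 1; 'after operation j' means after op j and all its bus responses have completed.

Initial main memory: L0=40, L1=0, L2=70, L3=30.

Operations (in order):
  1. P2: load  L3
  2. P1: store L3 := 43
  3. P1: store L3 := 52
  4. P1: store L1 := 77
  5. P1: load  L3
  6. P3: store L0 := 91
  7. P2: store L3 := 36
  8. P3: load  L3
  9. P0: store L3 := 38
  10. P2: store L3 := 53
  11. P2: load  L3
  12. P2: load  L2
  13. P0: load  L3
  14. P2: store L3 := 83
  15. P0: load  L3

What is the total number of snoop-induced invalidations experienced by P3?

1. P2: load  L3  bus=[BusRd]  L3: P0=I P1=I P2=E P3=I  mem[L3]=30
2. P1: store L3 := 43  bus=[BusRdX]  L3: P0=I P1=M P2=I P3=I  mem[L3]=30
3. P1: store L3 := 52  bus=[-]  L3: P0=I P1=M P2=I P3=I  mem[L3]=30
4. P1: store L1 := 77  bus=[BusRdX]  L1: P0=I P1=M P2=I P3=I  mem[L1]=0
5. P1: load  L3  bus=[-]  L3: P0=I P1=M P2=I P3=I  mem[L3]=30
6. P3: store L0 := 91  bus=[BusRdX]  L0: P0=I P1=I P2=I P3=M  mem[L0]=40
7. P2: store L3 := 36  bus=[BusRdX,Flush]  L3: P0=I P1=I P2=M P3=I  mem[L3]=52
8. P3: load  L3  bus=[BusRd,Flush]  L3: P0=I P1=I P2=S P3=S  mem[L3]=36
9. P0: store L3 := 38  bus=[BusRdX]  L3: P0=M P1=I P2=I P3=I  mem[L3]=36
10. P2: store L3 := 53  bus=[BusRdX,Flush]  L3: P0=I P1=I P2=M P3=I  mem[L3]=38
11. P2: load  L3  bus=[-]  L3: P0=I P1=I P2=M P3=I  mem[L3]=38
12. P2: load  L2  bus=[BusRd]  L2: P0=I P1=I P2=E P3=I  mem[L2]=70
13. P0: load  L3  bus=[BusRd,Flush]  L3: P0=S P1=I P2=S P3=I  mem[L3]=53
14. P2: store L3 := 83  bus=[BusUpgr]  L3: P0=I P1=I P2=M P3=I  mem[L3]=53
15. P0: load  L3  bus=[BusRd,Flush]  L3: P0=S P1=I P2=S P3=I  mem[L3]=83

invalidations = 1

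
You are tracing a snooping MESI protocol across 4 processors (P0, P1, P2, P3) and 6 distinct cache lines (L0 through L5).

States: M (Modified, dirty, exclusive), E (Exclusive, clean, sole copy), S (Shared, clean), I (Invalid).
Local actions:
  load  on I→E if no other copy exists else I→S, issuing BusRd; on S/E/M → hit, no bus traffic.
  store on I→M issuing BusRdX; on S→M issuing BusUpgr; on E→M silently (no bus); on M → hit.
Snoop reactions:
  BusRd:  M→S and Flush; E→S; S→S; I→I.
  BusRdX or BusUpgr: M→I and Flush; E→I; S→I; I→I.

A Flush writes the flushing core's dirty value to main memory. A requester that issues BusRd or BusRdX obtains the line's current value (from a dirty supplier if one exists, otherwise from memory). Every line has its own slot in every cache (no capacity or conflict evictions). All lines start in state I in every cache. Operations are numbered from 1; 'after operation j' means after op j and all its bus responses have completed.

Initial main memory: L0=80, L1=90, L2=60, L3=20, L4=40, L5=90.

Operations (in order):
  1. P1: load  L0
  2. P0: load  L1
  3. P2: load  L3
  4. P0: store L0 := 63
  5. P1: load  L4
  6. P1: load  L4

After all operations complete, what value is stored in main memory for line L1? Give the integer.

[1] P1: load  L0 | P0:I, P1:E(80), P2:I, P3:I | bus: BusRd
[2] P0: load  L1 | P0:E(90), P1:I, P2:I, P3:I | bus: BusRd
[3] P2: load  L3 | P0:I, P1:I, P2:E(20), P3:I | bus: BusRd
[4] P0: store L0 := 63 | P0:M(63), P1:I, P2:I, P3:I | bus: BusRdX
[5] P1: load  L4 | P0:I, P1:E(40), P2:I, P3:I | bus: BusRd
[6] P1: load  L4 | P0:I, P1:E(40), P2:I, P3:I | bus: none

memory[L1] = 90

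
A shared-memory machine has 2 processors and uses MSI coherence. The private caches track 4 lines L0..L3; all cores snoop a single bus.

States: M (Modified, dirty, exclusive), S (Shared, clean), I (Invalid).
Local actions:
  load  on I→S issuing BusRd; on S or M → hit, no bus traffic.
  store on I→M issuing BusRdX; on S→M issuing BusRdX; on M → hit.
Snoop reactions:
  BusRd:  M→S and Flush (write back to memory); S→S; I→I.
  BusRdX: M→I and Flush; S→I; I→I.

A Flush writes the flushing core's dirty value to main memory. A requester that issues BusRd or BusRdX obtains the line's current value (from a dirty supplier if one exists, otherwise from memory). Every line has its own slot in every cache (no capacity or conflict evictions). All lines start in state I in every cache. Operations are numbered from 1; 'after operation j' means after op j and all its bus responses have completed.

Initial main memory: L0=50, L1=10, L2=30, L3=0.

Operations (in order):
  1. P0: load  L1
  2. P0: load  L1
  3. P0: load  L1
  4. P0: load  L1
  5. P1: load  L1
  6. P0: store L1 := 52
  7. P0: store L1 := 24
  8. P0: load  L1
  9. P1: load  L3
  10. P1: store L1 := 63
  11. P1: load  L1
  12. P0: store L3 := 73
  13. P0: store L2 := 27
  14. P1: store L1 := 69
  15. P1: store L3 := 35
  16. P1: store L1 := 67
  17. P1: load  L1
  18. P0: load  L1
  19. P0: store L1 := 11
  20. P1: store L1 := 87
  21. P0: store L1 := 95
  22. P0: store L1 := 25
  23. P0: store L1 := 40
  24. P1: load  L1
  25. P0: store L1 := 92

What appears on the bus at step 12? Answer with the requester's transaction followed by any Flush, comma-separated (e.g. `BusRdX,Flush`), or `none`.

1. P0: load  L1  bus=[BusRd]  L1: P0=S P1=I  mem[L1]=10
2. P0: load  L1  bus=[-]  L1: P0=S P1=I  mem[L1]=10
3. P0: load  L1  bus=[-]  L1: P0=S P1=I  mem[L1]=10
4. P0: load  L1  bus=[-]  L1: P0=S P1=I  mem[L1]=10
5. P1: load  L1  bus=[BusRd]  L1: P0=S P1=S  mem[L1]=10
6. P0: store L1 := 52  bus=[BusRdX]  L1: P0=M P1=I  mem[L1]=10
7. P0: store L1 := 24  bus=[-]  L1: P0=M P1=I  mem[L1]=10
8. P0: load  L1  bus=[-]  L1: P0=M P1=I  mem[L1]=10
9. P1: load  L3  bus=[BusRd]  L3: P0=I P1=S  mem[L3]=0
10. P1: store L1 := 63  bus=[BusRdX,Flush]  L1: P0=I P1=M  mem[L1]=24
11. P1: load  L1  bus=[-]  L1: P0=I P1=M  mem[L1]=24
12. P0: store L3 := 73  bus=[BusRdX]  L3: P0=M P1=I  mem[L3]=0
13. P0: store L2 := 27  bus=[BusRdX]  L2: P0=M P1=I  mem[L2]=30
14. P1: store L1 := 69  bus=[-]  L1: P0=I P1=M  mem[L1]=24
15. P1: store L3 := 35  bus=[BusRdX,Flush]  L3: P0=I P1=M  mem[L3]=73
16. P1: store L1 := 67  bus=[-]  L1: P0=I P1=M  mem[L1]=24
17. P1: load  L1  bus=[-]  L1: P0=I P1=M  mem[L1]=24
18. P0: load  L1  bus=[BusRd,Flush]  L1: P0=S P1=S  mem[L1]=67
19. P0: store L1 := 11  bus=[BusRdX]  L1: P0=M P1=I  mem[L1]=67
20. P1: store L1 := 87  bus=[BusRdX,Flush]  L1: P0=I P1=M  mem[L1]=11
21. P0: store L1 := 95  bus=[BusRdX,Flush]  L1: P0=M P1=I  mem[L1]=87
22. P0: store L1 := 25  bus=[-]  L1: P0=M P1=I  mem[L1]=87
23. P0: store L1 := 40  bus=[-]  L1: P0=M P1=I  mem[L1]=87
24. P1: load  L1  bus=[BusRd,Flush]  L1: P0=S P1=S  mem[L1]=40
25. P0: store L1 := 92  bus=[BusRdX]  L1: P0=M P1=I  mem[L1]=40

bus = BusRdX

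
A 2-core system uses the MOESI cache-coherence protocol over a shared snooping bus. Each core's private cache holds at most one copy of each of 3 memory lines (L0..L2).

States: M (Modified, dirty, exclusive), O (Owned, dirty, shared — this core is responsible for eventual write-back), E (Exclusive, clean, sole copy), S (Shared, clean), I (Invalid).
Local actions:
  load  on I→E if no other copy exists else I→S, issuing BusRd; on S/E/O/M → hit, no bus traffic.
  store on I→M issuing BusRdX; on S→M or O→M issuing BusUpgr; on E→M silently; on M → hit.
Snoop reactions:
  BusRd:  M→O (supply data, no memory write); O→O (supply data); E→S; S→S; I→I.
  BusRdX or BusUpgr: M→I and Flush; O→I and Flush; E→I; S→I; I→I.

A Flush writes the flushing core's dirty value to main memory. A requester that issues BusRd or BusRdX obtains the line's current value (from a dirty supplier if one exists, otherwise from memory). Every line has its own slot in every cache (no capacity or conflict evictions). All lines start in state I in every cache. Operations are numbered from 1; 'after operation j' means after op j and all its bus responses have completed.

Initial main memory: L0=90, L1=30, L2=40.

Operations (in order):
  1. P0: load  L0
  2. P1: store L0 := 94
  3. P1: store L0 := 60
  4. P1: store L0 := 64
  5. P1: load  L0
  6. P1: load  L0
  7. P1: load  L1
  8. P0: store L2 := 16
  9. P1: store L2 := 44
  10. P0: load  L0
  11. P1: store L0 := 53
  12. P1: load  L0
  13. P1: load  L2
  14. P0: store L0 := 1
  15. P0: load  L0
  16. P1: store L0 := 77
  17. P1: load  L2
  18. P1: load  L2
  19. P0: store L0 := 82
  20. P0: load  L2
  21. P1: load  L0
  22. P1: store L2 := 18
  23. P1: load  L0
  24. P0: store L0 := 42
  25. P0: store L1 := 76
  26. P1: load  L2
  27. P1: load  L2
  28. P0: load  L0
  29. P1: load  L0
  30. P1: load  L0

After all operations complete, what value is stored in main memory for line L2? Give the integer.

1. P0: load  L0  bus=[BusRd]  L0: P0=E P1=I  mem[L0]=90
2. P1: store L0 := 94  bus=[BusRdX]  L0: P0=I P1=M  mem[L0]=90
3. P1: store L0 := 60  bus=[-]  L0: P0=I P1=M  mem[L0]=90
4. P1: store L0 := 64  bus=[-]  L0: P0=I P1=M  mem[L0]=90
5. P1: load  L0  bus=[-]  L0: P0=I P1=M  mem[L0]=90
6. P1: load  L0  bus=[-]  L0: P0=I P1=M  mem[L0]=90
7. P1: load  L1  bus=[BusRd]  L1: P0=I P1=E  mem[L1]=30
8. P0: store L2 := 16  bus=[BusRdX]  L2: P0=M P1=I  mem[L2]=40
9. P1: store L2 := 44  bus=[BusRdX,Flush]  L2: P0=I P1=M  mem[L2]=16
10. P0: load  L0  bus=[BusRd]  L0: P0=S P1=O  mem[L0]=90
11. P1: store L0 := 53  bus=[BusUpgr]  L0: P0=I P1=M  mem[L0]=90
12. P1: load  L0  bus=[-]  L0: P0=I P1=M  mem[L0]=90
13. P1: load  L2  bus=[-]  L2: P0=I P1=M  mem[L2]=16
14. P0: store L0 := 1  bus=[BusRdX,Flush]  L0: P0=M P1=I  mem[L0]=53
15. P0: load  L0  bus=[-]  L0: P0=M P1=I  mem[L0]=53
16. P1: store L0 := 77  bus=[BusRdX,Flush]  L0: P0=I P1=M  mem[L0]=1
17. P1: load  L2  bus=[-]  L2: P0=I P1=M  mem[L2]=16
18. P1: load  L2  bus=[-]  L2: P0=I P1=M  mem[L2]=16
19. P0: store L0 := 82  bus=[BusRdX,Flush]  L0: P0=M P1=I  mem[L0]=77
20. P0: load  L2  bus=[BusRd]  L2: P0=S P1=O  mem[L2]=16
21. P1: load  L0  bus=[BusRd]  L0: P0=O P1=S  mem[L0]=77
22. P1: store L2 := 18  bus=[BusUpgr]  L2: P0=I P1=M  mem[L2]=16
23. P1: load  L0  bus=[-]  L0: P0=O P1=S  mem[L0]=77
24. P0: store L0 := 42  bus=[BusUpgr]  L0: P0=M P1=I  mem[L0]=77
25. P0: store L1 := 76  bus=[BusRdX]  L1: P0=M P1=I  mem[L1]=30
26. P1: load  L2  bus=[-]  L2: P0=I P1=M  mem[L2]=16
27. P1: load  L2  bus=[-]  L2: P0=I P1=M  mem[L2]=16
28. P0: load  L0  bus=[-]  L0: P0=M P1=I  mem[L0]=77
29. P1: load  L0  bus=[BusRd]  L0: P0=O P1=S  mem[L0]=77
30. P1: load  L0  bus=[-]  L0: P0=O P1=S  mem[L0]=77

memory[L2] = 16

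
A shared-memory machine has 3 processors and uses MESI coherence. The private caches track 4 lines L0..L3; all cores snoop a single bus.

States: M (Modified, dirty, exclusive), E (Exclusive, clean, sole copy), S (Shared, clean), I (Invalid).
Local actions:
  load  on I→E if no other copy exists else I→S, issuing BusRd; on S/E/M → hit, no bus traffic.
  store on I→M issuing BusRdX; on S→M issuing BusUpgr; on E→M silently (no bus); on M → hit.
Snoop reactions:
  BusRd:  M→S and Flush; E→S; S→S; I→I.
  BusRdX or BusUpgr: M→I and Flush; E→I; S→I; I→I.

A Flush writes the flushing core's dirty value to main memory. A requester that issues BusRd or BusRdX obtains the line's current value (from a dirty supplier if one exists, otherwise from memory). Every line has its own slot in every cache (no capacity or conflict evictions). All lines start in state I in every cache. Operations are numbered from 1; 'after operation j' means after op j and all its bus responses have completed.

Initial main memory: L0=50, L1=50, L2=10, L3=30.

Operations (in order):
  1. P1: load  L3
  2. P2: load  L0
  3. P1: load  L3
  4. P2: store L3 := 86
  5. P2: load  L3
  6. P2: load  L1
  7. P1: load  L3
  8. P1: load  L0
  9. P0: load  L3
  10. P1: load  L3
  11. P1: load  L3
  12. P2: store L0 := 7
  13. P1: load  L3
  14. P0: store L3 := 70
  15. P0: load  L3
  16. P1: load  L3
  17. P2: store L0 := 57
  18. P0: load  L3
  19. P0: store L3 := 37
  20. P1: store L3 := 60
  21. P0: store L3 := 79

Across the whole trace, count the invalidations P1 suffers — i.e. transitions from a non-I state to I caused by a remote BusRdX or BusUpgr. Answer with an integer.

invalidations = 5

1. P1: load  L3  bus=[BusRd]  L3: P0=I P1=E P2=I  mem[L3]=30
2. P2: load  L0  bus=[BusRd]  L0: P0=I P1=I P2=E  mem[L0]=50
3. P1: load  L3  bus=[-]  L3: P0=I P1=E P2=I  mem[L3]=30
4. P2: store L3 := 86  bus=[BusRdX]  L3: P0=I P1=I P2=M  mem[L3]=30
5. P2: load  L3  bus=[-]  L3: P0=I P1=I P2=M  mem[L3]=30
6. P2: load  L1  bus=[BusRd]  L1: P0=I P1=I P2=E  mem[L1]=50
7. P1: load  L3  bus=[BusRd,Flush]  L3: P0=I P1=S P2=S  mem[L3]=86
8. P1: load  L0  bus=[BusRd]  L0: P0=I P1=S P2=S  mem[L0]=50
9. P0: load  L3  bus=[BusRd]  L3: P0=S P1=S P2=S  mem[L3]=86
10. P1: load  L3  bus=[-]  L3: P0=S P1=S P2=S  mem[L3]=86
11. P1: load  L3  bus=[-]  L3: P0=S P1=S P2=S  mem[L3]=86
12. P2: store L0 := 7  bus=[BusUpgr]  L0: P0=I P1=I P2=M  mem[L0]=50
13. P1: load  L3  bus=[-]  L3: P0=S P1=S P2=S  mem[L3]=86
14. P0: store L3 := 70  bus=[BusUpgr]  L3: P0=M P1=I P2=I  mem[L3]=86
15. P0: load  L3  bus=[-]  L3: P0=M P1=I P2=I  mem[L3]=86
16. P1: load  L3  bus=[BusRd,Flush]  L3: P0=S P1=S P2=I  mem[L3]=70
17. P2: store L0 := 57  bus=[-]  L0: P0=I P1=I P2=M  mem[L0]=50
18. P0: load  L3  bus=[-]  L3: P0=S P1=S P2=I  mem[L3]=70
19. P0: store L3 := 37  bus=[BusUpgr]  L3: P0=M P1=I P2=I  mem[L3]=70
20. P1: store L3 := 60  bus=[BusRdX,Flush]  L3: P0=I P1=M P2=I  mem[L3]=37
21. P0: store L3 := 79  bus=[BusRdX,Flush]  L3: P0=M P1=I P2=I  mem[L3]=60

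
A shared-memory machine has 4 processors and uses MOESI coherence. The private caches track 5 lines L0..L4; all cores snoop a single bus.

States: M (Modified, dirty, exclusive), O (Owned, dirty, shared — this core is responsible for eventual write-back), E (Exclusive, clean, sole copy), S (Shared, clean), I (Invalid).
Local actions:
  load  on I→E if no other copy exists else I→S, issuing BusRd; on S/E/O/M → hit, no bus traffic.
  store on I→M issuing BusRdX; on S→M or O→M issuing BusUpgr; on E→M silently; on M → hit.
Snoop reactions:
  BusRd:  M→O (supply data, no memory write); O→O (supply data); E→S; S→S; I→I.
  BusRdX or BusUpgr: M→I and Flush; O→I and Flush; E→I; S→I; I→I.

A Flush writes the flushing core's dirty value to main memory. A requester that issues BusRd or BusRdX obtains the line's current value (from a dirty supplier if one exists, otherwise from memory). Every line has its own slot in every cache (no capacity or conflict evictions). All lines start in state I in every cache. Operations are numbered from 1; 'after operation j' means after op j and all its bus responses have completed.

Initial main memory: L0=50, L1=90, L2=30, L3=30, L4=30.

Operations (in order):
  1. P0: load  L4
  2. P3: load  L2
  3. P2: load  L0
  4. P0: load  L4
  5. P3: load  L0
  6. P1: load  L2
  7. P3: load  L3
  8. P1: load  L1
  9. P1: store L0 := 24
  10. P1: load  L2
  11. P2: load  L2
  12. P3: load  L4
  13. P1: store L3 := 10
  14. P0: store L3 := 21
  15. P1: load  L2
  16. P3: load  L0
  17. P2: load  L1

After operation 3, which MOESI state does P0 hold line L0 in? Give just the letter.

1. P0: load  L4  bus=[BusRd]  L4: P0=E P1=I P2=I P3=I  mem[L4]=30
2. P3: load  L2  bus=[BusRd]  L2: P0=I P1=I P2=I P3=E  mem[L2]=30
3. P2: load  L0  bus=[BusRd]  L0: P0=I P1=I P2=E P3=I  mem[L0]=50
4. P0: load  L4  bus=[-]  L4: P0=E P1=I P2=I P3=I  mem[L4]=30
5. P3: load  L0  bus=[BusRd]  L0: P0=I P1=I P2=S P3=S  mem[L0]=50
6. P1: load  L2  bus=[BusRd]  L2: P0=I P1=S P2=I P3=S  mem[L2]=30
7. P3: load  L3  bus=[BusRd]  L3: P0=I P1=I P2=I P3=E  mem[L3]=30
8. P1: load  L1  bus=[BusRd]  L1: P0=I P1=E P2=I P3=I  mem[L1]=90
9. P1: store L0 := 24  bus=[BusRdX]  L0: P0=I P1=M P2=I P3=I  mem[L0]=50
10. P1: load  L2  bus=[-]  L2: P0=I P1=S P2=I P3=S  mem[L2]=30
11. P2: load  L2  bus=[BusRd]  L2: P0=I P1=S P2=S P3=S  mem[L2]=30
12. P3: load  L4  bus=[BusRd]  L4: P0=S P1=I P2=I P3=S  mem[L4]=30
13. P1: store L3 := 10  bus=[BusRdX]  L3: P0=I P1=M P2=I P3=I  mem[L3]=30
14. P0: store L3 := 21  bus=[BusRdX,Flush]  L3: P0=M P1=I P2=I P3=I  mem[L3]=10
15. P1: load  L2  bus=[-]  L2: P0=I P1=S P2=S P3=S  mem[L2]=30
16. P3: load  L0  bus=[BusRd]  L0: P0=I P1=O P2=I P3=S  mem[L0]=50
17. P2: load  L1  bus=[BusRd]  L1: P0=I P1=S P2=S P3=I  mem[L1]=90

state = I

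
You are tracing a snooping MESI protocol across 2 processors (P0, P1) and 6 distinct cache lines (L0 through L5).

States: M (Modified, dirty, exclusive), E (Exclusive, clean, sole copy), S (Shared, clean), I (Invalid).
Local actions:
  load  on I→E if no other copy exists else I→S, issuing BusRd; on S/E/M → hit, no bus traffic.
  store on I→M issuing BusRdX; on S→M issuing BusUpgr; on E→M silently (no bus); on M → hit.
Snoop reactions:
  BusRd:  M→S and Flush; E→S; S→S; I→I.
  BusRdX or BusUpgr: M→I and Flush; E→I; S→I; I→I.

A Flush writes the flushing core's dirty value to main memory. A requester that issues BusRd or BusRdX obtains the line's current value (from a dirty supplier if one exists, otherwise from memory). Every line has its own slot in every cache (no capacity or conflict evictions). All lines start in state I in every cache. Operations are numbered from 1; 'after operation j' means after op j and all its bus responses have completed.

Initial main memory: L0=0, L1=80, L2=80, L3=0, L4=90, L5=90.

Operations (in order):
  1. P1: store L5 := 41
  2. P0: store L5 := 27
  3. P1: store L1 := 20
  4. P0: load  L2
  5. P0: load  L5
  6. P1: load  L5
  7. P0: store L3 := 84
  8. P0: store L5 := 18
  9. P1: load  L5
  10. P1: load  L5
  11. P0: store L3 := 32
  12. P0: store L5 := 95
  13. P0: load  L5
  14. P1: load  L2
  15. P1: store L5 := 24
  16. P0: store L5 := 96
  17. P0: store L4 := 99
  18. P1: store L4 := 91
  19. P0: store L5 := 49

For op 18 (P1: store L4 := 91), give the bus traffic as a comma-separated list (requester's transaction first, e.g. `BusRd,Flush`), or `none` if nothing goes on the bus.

bus = BusRdX,Flush

step 1: P1: store L5 := 41  ⟶  IM  (L5)  txn=BusRdX  M[L5]=90
step 2: P0: store L5 := 27  ⟶  MI  (L5)  txn=BusRdX+Flush  M[L5]=41
step 3: P1: store L1 := 20  ⟶  IM  (L1)  txn=BusRdX  M[L1]=80
step 4: P0: load  L2  ⟶  EI  (L2)  txn=BusRd  M[L2]=80
step 5: P0: load  L5  ⟶  MI  (L5)  txn=∅  M[L5]=41
step 6: P1: load  L5  ⟶  SS  (L5)  txn=BusRd+Flush  M[L5]=27
step 7: P0: store L3 := 84  ⟶  MI  (L3)  txn=BusRdX  M[L3]=0
step 8: P0: store L5 := 18  ⟶  MI  (L5)  txn=BusUpgr  M[L5]=27
step 9: P1: load  L5  ⟶  SS  (L5)  txn=BusRd+Flush  M[L5]=18
step 10: P1: load  L5  ⟶  SS  (L5)  txn=∅  M[L5]=18
step 11: P0: store L3 := 32  ⟶  MI  (L3)  txn=∅  M[L3]=0
step 12: P0: store L5 := 95  ⟶  MI  (L5)  txn=BusUpgr  M[L5]=18
step 13: P0: load  L5  ⟶  MI  (L5)  txn=∅  M[L5]=18
step 14: P1: load  L2  ⟶  SS  (L2)  txn=BusRd  M[L2]=80
step 15: P1: store L5 := 24  ⟶  IM  (L5)  txn=BusRdX+Flush  M[L5]=95
step 16: P0: store L5 := 96  ⟶  MI  (L5)  txn=BusRdX+Flush  M[L5]=24
step 17: P0: store L4 := 99  ⟶  MI  (L4)  txn=BusRdX  M[L4]=90
step 18: P1: store L4 := 91  ⟶  IM  (L4)  txn=BusRdX+Flush  M[L4]=99
step 19: P0: store L5 := 49  ⟶  MI  (L5)  txn=∅  M[L5]=24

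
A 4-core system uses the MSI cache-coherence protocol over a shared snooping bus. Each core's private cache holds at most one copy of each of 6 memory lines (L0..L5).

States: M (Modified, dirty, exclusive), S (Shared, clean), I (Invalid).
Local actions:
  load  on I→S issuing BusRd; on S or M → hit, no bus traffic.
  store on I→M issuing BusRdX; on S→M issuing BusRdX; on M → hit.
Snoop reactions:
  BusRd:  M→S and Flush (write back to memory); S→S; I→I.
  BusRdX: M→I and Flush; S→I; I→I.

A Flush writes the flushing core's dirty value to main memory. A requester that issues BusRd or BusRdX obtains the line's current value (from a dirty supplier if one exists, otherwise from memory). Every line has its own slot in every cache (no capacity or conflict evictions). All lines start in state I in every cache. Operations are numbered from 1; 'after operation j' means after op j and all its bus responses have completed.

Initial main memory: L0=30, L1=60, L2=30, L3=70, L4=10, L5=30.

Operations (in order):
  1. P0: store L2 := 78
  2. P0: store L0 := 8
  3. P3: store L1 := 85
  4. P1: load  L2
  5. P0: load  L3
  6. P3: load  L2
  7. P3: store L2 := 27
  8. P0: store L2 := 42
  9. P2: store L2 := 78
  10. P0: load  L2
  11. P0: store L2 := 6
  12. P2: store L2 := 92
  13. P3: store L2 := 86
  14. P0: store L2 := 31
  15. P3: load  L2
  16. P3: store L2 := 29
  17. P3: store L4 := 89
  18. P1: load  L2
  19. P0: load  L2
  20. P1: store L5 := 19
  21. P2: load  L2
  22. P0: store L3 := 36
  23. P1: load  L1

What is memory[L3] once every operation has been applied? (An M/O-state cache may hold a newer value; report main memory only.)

step 1: P0: store L2 := 78  ⟶  MIII  (L2)  txn=BusRdX  M[L2]=30
step 2: P0: store L0 := 8  ⟶  MIII  (L0)  txn=BusRdX  M[L0]=30
step 3: P3: store L1 := 85  ⟶  IIIM  (L1)  txn=BusRdX  M[L1]=60
step 4: P1: load  L2  ⟶  SSII  (L2)  txn=BusRd+Flush  M[L2]=78
step 5: P0: load  L3  ⟶  SIII  (L3)  txn=BusRd  M[L3]=70
step 6: P3: load  L2  ⟶  SSIS  (L2)  txn=BusRd  M[L2]=78
step 7: P3: store L2 := 27  ⟶  IIIM  (L2)  txn=BusRdX  M[L2]=78
step 8: P0: store L2 := 42  ⟶  MIII  (L2)  txn=BusRdX+Flush  M[L2]=27
step 9: P2: store L2 := 78  ⟶  IIMI  (L2)  txn=BusRdX+Flush  M[L2]=42
step 10: P0: load  L2  ⟶  SISI  (L2)  txn=BusRd+Flush  M[L2]=78
step 11: P0: store L2 := 6  ⟶  MIII  (L2)  txn=BusRdX  M[L2]=78
step 12: P2: store L2 := 92  ⟶  IIMI  (L2)  txn=BusRdX+Flush  M[L2]=6
step 13: P3: store L2 := 86  ⟶  IIIM  (L2)  txn=BusRdX+Flush  M[L2]=92
step 14: P0: store L2 := 31  ⟶  MIII  (L2)  txn=BusRdX+Flush  M[L2]=86
step 15: P3: load  L2  ⟶  SIIS  (L2)  txn=BusRd+Flush  M[L2]=31
step 16: P3: store L2 := 29  ⟶  IIIM  (L2)  txn=BusRdX  M[L2]=31
step 17: P3: store L4 := 89  ⟶  IIIM  (L4)  txn=BusRdX  M[L4]=10
step 18: P1: load  L2  ⟶  ISIS  (L2)  txn=BusRd+Flush  M[L2]=29
step 19: P0: load  L2  ⟶  SSIS  (L2)  txn=BusRd  M[L2]=29
step 20: P1: store L5 := 19  ⟶  IMII  (L5)  txn=BusRdX  M[L5]=30
step 21: P2: load  L2  ⟶  SSSS  (L2)  txn=BusRd  M[L2]=29
step 22: P0: store L3 := 36  ⟶  MIII  (L3)  txn=BusRdX  M[L3]=70
step 23: P1: load  L1  ⟶  ISIS  (L1)  txn=BusRd+Flush  M[L1]=85

memory[L3] = 70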